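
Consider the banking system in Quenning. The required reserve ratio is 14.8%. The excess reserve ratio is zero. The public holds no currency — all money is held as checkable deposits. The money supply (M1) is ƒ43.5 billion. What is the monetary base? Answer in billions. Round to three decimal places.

ƒ6.438 billion

With no currency drain and no excess reserves, the money multiplier is m = 1/rr = 1/0.148 ≈ 6.756757.
The monetary base is MB = M / m = 43.5 / 6.756757 ≈ 6.438 billion.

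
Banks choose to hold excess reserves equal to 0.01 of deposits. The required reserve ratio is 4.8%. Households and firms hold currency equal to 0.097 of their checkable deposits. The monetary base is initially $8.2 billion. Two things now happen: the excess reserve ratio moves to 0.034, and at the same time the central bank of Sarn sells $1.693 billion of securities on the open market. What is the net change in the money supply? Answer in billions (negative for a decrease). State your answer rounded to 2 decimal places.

-18.16 billion

Before: m₁ = (1 + 0.097) / (0.048 + 0.01 + 0.097) ≈ 7.0774, MB₁ = 8.2, so M₁ = 7.0774 × 8.2 ≈ 58.0347 billion.
After: m₂ = (1 + 0.097) / (0.048 + 0.034 + 0.097) ≈ 6.1285, MB₂ = 8.2 − 1.693 = 6.507, so M₂ = 6.1285 × 6.507 ≈ 39.8781 billion.
ΔM = M₂ − M₁ = 39.8781 − 58.0347 = -18.1566 billion.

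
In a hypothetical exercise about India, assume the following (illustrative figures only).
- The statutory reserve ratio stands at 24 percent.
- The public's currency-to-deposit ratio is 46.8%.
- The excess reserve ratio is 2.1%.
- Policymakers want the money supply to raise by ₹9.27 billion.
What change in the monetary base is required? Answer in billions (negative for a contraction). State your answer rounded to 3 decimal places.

The money multiplier is m = (1 + c) / (rr + e + c) = (1 + 0.468) / (0.24 + 0.021 + 0.468) ≈ 2.01372.
ΔMB = ΔM / m = (+9.27) / 2.01372 ≈ 4.6034 billion.

₹4.603 billion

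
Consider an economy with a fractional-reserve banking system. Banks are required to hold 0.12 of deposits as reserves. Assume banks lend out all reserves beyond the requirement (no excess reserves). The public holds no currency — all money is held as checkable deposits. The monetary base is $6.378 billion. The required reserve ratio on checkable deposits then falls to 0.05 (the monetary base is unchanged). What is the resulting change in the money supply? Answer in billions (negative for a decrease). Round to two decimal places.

Initially m₁ = 1 / (0.12) ≈ 8.3333, so M₁ = 8.3333 × 6.378 ≈ 53.1498 billion.
After the change m₂ = 1 / (0.05) = 20, so M₂ = 20 × 6.378 = 127.56 billion.
ΔM = M₂ − M₁ = 127.56 − 53.1498 = 74.4102 billion.

$74.41 billion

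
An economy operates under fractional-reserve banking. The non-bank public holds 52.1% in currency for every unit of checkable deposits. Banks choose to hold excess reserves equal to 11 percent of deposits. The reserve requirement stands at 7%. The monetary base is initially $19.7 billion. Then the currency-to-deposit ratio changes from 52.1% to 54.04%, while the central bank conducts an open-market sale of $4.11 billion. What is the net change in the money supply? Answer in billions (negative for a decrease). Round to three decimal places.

-9.409 billion

Before: m₁ = (1 + 0.521) / (0.07 + 0.11 + 0.521) ≈ 2.169757, MB₁ = 19.7, so M₁ = 2.169757 × 19.7 ≈ 42.7442 billion.
After: m₂ = (1 + 0.5404) / (0.07 + 0.11 + 0.5404) ≈ 2.138257, MB₂ = 19.7 − 4.11 = 15.59, so M₂ = 2.138257 × 15.59 ≈ 33.3354 billion.
ΔM = M₂ − M₁ = 33.3354 − 42.7442 = -9.4088 billion.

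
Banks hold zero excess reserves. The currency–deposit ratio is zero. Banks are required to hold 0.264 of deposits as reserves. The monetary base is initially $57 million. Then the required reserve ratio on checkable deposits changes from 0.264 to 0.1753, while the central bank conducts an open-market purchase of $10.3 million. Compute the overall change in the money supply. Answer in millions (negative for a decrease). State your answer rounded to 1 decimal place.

$168.0 million

Before: m₁ = 1 / (0.264) ≈ 3.7879, MB₁ = 57, so M₁ = 3.7879 × 57 = 215.9103 million.
After: m₂ = 1 / (0.1753) ≈ 5.7045, MB₂ = 57 + 10.3 = 67.3, so M₂ = 5.7045 × 67.3 ≈ 383.9128 million.
ΔM = M₂ − M₁ = 383.9128 − 215.9103 = 168.0025 million.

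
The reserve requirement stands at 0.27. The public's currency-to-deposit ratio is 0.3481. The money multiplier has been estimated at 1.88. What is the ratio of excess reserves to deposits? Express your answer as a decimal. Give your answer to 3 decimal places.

0.099

Using m = 1.88. Since m = (1 + c)/(c + rr + e), the denominator satisfies c + rr + e = (1 + c)/m = (1 + 0.3481) / 1.88 ≈ 0.717074.
With c = 0.3481 and rr = 0.27, the ratio of excess reserves to deposits is 0.717074 − 0.3481 − 0.27 = 0.098974.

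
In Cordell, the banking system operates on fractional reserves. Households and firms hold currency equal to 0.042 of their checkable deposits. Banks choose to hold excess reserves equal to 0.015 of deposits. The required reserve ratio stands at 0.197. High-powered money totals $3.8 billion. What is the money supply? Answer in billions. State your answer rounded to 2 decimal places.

$15.59 billion

The money multiplier is m = (1 + c) / (rr + e + c) = (1 + 0.042) / (0.197 + 0.015 + 0.042) ≈ 4.1024.
So M = m × MB = 4.1024 × 3.8 ≈ 15.5891 billion.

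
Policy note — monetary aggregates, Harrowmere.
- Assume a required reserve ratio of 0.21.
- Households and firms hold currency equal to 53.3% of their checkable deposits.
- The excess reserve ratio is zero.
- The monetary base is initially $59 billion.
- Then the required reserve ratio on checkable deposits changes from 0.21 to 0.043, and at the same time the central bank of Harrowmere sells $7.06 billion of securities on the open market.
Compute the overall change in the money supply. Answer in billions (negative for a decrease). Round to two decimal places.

Before: m₁ = (1 + 0.533) / (0.21 + 0.533) ≈ 2.06326, MB₁ = 59, so M₁ = 2.06326 × 59 ≈ 121.7323 billion.
After: m₂ = (1 + 0.533) / (0.043 + 0.533) ≈ 2.66146, MB₂ = 59 − 7.06 = 51.94, so M₂ = 2.66146 × 51.94 ≈ 138.2362 billion.
ΔM = M₂ − M₁ = 138.2362 − 121.7323 = 16.5039 billion.

$16.50 billion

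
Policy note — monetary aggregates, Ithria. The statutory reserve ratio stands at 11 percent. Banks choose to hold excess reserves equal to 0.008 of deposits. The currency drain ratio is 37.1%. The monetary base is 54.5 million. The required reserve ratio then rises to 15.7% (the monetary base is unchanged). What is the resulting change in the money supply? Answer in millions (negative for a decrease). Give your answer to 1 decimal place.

Initially m₁ = (1 + 0.371) / (0.11 + 0.008 + 0.371) ≈ 2.8037, so M₁ = 2.8037 × 54.5 ≈ 152.8016 million.
After the change m₂ = (1 + 0.371) / (0.157 + 0.008 + 0.371) ≈ 2.5578, so M₂ = 2.5578 × 54.5 = 139.4001 million.
ΔM = M₂ − M₁ = 139.4001 − 152.8016 = -13.4015 million.

-13.4 million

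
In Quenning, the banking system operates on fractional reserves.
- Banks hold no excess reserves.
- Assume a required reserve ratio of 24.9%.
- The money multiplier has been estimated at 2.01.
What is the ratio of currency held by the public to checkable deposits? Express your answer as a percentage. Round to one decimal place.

49.5%

Using m = 2.01. From m = (1 + c)/(c + rr + e), rearranging gives 1 + c = m·(c + rr + e), so c·(1 − m) = m·(rr + e) − 1.
Hence c = [m·(rr + e) − 1]/(1 − m) = [2.01 × (0.249 + 0) − 1] / (1 − 2.01) ≈ 0.494564.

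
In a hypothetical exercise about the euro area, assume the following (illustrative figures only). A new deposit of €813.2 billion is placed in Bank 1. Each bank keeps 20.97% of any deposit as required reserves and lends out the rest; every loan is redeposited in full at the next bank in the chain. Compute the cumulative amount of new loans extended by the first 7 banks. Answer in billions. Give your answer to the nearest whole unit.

Bank i lends (1 − rr)^i of the original deposit: Bank 1 lends 813.2·0.7903 ≈ 642.6720, Bank 2 lends 813.2·0.7903² ≈ 507.9036, and so on.
Summing a geometric series: total = 813.2·[0.7903·(1 − 0.7903^7) / (1 − 0.7903)] ≈ 2474.6084 billion.

€2475 billion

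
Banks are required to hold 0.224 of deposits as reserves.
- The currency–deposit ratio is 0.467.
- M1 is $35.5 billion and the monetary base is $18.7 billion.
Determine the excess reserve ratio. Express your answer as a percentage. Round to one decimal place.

8.2%

Using m = M/MB = 35.5/18.7 ≈ 1.898396. Since m = (1 + c)/(c + rr + e), the denominator satisfies c + rr + e = (1 + c)/m = (1 + 0.467) / 1.898396 ≈ 0.772758.
With c = 0.467 and rr = 0.224, the excess reserve ratio is 0.772758 − 0.467 − 0.224 = 0.081758.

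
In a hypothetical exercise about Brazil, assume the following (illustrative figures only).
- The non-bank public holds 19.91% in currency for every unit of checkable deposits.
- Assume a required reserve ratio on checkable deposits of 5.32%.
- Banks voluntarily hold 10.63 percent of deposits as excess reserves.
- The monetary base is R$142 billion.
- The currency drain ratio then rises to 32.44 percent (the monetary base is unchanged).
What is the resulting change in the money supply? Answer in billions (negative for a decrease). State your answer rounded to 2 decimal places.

Initially m₁ = (1 + 0.1991) / (0.0532 + 0.1063 + 0.1991) ≈ 3.343837, so M₁ = 3.343837 × 142 ≈ 474.8249 billion.
After the change m₂ = (1 + 0.3244) / (0.0532 + 0.1063 + 0.3244) ≈ 2.736929, so M₂ = 2.736929 × 142 ≈ 388.6439 billion.
ΔM = M₂ − M₁ = 388.6439 − 474.8249 = -86.181 billion.

-86.18 billion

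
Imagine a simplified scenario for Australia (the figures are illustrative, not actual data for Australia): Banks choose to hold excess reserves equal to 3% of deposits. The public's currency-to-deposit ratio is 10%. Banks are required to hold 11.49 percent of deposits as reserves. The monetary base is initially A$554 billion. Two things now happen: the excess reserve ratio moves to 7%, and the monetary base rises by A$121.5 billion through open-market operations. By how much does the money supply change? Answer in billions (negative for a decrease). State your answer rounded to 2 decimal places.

A$119.75 billion

Before: m₁ = (1 + 0.1) / (0.1149 + 0.03 + 0.1) ≈ 4.491629, MB₁ = 554, so M₁ = 4.491629 × 554 ≈ 2488.3625 billion.
After: m₂ = (1 + 0.1) / (0.1149 + 0.07 + 0.1) ≈ 3.861004, MB₂ = 554 + 121.5 = 675.5, so M₂ = 3.861004 × 675.5 ≈ 2608.1082 billion.
ΔM = M₂ − M₁ = 2608.1082 − 2488.3625 = 119.7457 billion.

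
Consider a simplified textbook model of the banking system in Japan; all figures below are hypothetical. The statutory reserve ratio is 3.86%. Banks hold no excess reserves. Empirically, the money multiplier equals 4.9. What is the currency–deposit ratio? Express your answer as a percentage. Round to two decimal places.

Using m = 4.9. From m = (1 + c)/(c + rr + e), rearranging gives 1 + c = m·(c + rr + e), so c·(1 − m) = m·(rr + e) − 1.
Hence c = [m·(rr + e) − 1]/(1 − m) = [4.9 × (0.0386 + 0) − 1] / (1 − 4.9) ≈ 0.207913.

20.79%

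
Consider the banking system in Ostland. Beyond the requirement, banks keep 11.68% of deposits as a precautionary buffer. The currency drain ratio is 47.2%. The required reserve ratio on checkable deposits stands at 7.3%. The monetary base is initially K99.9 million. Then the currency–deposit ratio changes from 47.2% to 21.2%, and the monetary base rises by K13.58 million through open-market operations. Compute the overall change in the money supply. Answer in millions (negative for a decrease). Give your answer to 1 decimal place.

K120.1 million

Before: m₁ = (1 + 0.472) / (0.073 + 0.1168 + 0.472) ≈ 2.22424, MB₁ = 99.9, so M₁ = 2.22424 × 99.9 ≈ 222.2016 million.
After: m₂ = (1 + 0.212) / (0.073 + 0.1168 + 0.212) ≈ 3.01643, MB₂ = 99.9 + 13.58 = 113.48, so M₂ = 3.01643 × 113.48 ≈ 342.3045 million.
ΔM = M₂ − M₁ = 342.3045 − 222.2016 = 120.1029 million.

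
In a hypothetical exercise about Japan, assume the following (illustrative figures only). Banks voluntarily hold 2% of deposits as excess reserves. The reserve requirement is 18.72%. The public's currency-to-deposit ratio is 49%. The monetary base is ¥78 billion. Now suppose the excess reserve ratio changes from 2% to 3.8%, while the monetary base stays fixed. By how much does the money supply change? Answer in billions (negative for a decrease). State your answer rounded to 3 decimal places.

Initially m₁ = (1 + 0.49) / (0.1872 + 0.02 + 0.49) ≈ 2.137120, so M₁ = 2.137120 × 78 ≈ 166.6954 billion.
After the change m₂ = (1 + 0.49) / (0.1872 + 0.038 + 0.49) ≈ 2.083333, so M₂ = 2.083333 × 78 ≈ 162.5 billion.
ΔM = M₂ − M₁ = 162.5 − 166.6954 = -4.1954 billion.

-4.195 billion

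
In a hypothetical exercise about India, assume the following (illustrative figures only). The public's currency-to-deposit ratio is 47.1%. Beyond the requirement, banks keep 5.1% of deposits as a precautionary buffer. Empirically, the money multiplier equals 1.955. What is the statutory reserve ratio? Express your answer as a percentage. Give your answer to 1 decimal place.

Using m = 1.955. Since m = (1 + c)/(c + rr + e), the denominator satisfies c + rr + e = (1 + c)/m = (1 + 0.471) / 1.955 ≈ 0.752430.
With c = 0.471 and e = 0.051, the statutory reserve ratio is 0.752430 − 0.471 − 0.051 = 0.23043.

23.0%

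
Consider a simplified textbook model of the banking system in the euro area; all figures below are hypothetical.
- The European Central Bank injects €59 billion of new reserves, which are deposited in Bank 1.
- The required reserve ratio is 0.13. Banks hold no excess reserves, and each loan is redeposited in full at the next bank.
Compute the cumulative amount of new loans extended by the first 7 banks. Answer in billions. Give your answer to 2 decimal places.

Bank i lends (1 − rr)^i of the original deposit: Bank 1 lends 59·0.8700 = 51.3300, Bank 2 lends 59·0.8700² = 44.6571, and so on.
Summing a geometric series: total = 59·[0.8700·(1 − 0.8700^7) / (1 − 0.8700)] ≈ 245.8885 billion.

€245.89 billion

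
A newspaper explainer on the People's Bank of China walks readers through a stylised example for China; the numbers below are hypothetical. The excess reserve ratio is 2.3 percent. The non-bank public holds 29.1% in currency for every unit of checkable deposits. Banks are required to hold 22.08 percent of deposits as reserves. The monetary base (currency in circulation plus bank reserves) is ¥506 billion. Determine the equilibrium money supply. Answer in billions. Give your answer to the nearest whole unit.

The money multiplier is m = (1 + c) / (rr + e + c) = (1 + 0.291) / (0.2208 + 0.023 + 0.291) ≈ 2.4140.
So M = m × MB = 2.4140 × 506 = 1221.484 billion.

¥1221 billion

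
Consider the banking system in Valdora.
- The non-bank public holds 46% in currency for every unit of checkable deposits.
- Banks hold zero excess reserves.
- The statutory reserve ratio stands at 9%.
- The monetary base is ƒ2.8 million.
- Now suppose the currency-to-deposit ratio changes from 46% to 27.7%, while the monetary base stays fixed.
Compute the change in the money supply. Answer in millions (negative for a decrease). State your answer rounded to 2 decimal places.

Initially m₁ = (1 + 0.46) / (0.09 + 0.46) ≈ 2.6545, so M₁ = 2.6545 × 2.8 = 7.4326 million.
After the change m₂ = (1 + 0.277) / (0.09 + 0.277) ≈ 3.4796, so M₂ = 3.4796 × 2.8 ≈ 9.7429 million.
ΔM = M₂ − M₁ = 9.7429 − 7.4326 = 2.3103 million.

ƒ2.31 million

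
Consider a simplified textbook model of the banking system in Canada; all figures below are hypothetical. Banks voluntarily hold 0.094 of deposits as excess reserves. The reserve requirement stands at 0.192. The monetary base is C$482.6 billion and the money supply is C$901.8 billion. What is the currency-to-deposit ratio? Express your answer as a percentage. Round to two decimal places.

53.60%

Using m = M/MB = 901.8/482.6 ≈ 1.868628. From m = (1 + c)/(c + rr + e), rearranging gives 1 + c = m·(c + rr + e), so c·(1 − m) = m·(rr + e) − 1.
Hence c = [m·(rr + e) − 1]/(1 − m) = [1.868628 × (0.192 + 0.094) − 1] / (1 − 1.868628) ≈ 0.535986.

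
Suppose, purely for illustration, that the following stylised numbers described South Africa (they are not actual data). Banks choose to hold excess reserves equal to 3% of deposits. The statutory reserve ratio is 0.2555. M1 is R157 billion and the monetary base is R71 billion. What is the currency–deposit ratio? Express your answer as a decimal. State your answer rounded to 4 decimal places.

0.3044

Using m = M/MB = 157/71 ≈ 2.211268. From m = (1 + c)/(c + rr + e), rearranging gives 1 + c = m·(c + rr + e), so c·(1 − m) = m·(rr + e) − 1.
Hence c = [m·(rr + e) − 1]/(1 − m) = [2.211268 × (0.2555 + 0.03) − 1] / (1 − 2.211268) ≈ 0.304378.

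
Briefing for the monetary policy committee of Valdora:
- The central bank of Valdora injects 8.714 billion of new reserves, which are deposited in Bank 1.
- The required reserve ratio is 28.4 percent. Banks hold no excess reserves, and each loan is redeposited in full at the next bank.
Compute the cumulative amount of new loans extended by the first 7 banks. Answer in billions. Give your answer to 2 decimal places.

19.85 billion

Bank i lends (1 − rr)^i of the original deposit: Bank 1 lends 8.714·0.7160 ≈ 6.2392, Bank 2 lends 8.714·0.7160² ≈ 4.4673, and so on.
Summing a geometric series: total = 8.714·[0.7160·(1 − 0.7160^7) / (1 − 0.7160)] ≈ 19.8497 billion.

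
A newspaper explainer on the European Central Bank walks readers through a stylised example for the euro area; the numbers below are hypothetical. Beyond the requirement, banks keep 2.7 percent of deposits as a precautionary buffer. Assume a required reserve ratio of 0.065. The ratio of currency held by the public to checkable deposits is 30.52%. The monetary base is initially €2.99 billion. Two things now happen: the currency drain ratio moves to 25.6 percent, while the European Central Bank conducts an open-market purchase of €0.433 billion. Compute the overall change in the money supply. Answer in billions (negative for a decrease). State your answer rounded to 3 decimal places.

€2.529 billion

Before: m₁ = (1 + 0.3052) / (0.065 + 0.027 + 0.3052) ≈ 3.28600, MB₁ = 2.99, so M₁ = 3.28600 × 2.99 ≈ 9.8251 billion.
After: m₂ = (1 + 0.256) / (0.065 + 0.027 + 0.256) ≈ 3.60920, MB₂ = 2.99 + 0.433 = 3.423, so M₂ = 3.60920 × 3.423 ≈ 12.3543 billion.
ΔM = M₂ − M₁ = 12.3543 − 9.8251 = 2.5292 billion.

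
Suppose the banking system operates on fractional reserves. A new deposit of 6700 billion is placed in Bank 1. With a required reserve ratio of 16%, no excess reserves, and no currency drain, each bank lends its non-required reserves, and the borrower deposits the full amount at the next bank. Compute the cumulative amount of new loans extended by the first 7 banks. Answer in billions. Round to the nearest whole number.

Bank i lends (1 − rr)^i of the original deposit: Bank 1 lends 6700·0.8400 = 5628.0000, Bank 2 lends 6700·0.8400² = 4727.5200, and so on.
Summing a geometric series: total = 6700·[0.8400·(1 − 0.8400^7) / (1 − 0.8400)] ≈ 24795.1971 billion.

24795 billion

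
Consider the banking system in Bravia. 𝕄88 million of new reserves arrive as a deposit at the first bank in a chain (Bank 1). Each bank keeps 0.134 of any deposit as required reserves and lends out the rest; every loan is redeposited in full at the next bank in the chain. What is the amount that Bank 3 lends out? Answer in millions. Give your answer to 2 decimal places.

𝕄57.15 million

Each bank lends a fraction (1 − rr) = 0.8660 of the deposit it receives, so Bank 3 receives 88·0.8660^2 and lends 88·0.8660^3 ≈ 57.1526 million.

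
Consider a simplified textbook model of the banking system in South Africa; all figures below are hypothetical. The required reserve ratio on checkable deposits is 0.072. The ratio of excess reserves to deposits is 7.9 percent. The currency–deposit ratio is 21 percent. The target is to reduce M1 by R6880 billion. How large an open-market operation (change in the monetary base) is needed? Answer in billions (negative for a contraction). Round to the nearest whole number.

-2053 billion

The money multiplier is m = (1 + c) / (rr + e + c) = (1 + 0.21) / (0.072 + 0.079 + 0.21) ≈ 3.35180.
ΔMB = ΔM / m = (−6880) / 3.35180 ≈ -2052.6284 billion.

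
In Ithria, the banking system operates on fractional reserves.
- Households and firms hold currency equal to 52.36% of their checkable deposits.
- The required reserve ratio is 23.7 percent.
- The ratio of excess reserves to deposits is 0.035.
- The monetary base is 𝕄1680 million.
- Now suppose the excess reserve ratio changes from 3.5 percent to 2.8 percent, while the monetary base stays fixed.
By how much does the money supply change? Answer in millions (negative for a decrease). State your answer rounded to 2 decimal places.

Initially m₁ = (1 + 0.5236) / (0.237 + 0.035 + 0.5236) ≈ 1.9150327, so M₁ = 1.9150327 × 1680 ≈ 3217.2549 million.
After the change m₂ = (1 + 0.5236) / (0.237 + 0.028 + 0.5236) ≈ 1.9320314, so M₂ = 1.9320314 × 1680 ≈ 3245.8128 million.
ΔM = M₂ − M₁ = 3245.8128 − 3217.2549 = 28.5579 million.

𝕄28.56 million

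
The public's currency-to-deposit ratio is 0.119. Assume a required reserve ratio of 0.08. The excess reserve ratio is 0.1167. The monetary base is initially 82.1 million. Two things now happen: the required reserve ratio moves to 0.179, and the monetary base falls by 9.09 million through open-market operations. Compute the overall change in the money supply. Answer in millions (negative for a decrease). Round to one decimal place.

-94.0 million

Before: m₁ = (1 + 0.119) / (0.08 + 0.1167 + 0.119) ≈ 3.5445, MB₁ = 82.1, so M₁ = 3.5445 × 82.1 ≈ 291.0034 million.
After: m₂ = (1 + 0.119) / (0.179 + 0.1167 + 0.119) ≈ 2.6983, MB₂ = 82.1 − 9.09 = 73.01, so M₂ = 2.6983 × 73.01 ≈ 197.0029 million.
ΔM = M₂ − M₁ = 197.0029 − 291.0034 = -94.0005 million.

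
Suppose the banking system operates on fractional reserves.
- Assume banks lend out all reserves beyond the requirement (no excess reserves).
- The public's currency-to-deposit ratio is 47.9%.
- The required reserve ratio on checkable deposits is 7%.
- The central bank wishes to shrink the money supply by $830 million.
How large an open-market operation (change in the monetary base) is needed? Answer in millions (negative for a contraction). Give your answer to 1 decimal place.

The money multiplier is m = (1 + c) / (rr + c) = (1 + 0.479) / (0.07 + 0.479) ≈ 2.69399.
ΔMB = ΔM / m = (−830) / 2.69399 ≈ -308.0932 million.

-308.1 million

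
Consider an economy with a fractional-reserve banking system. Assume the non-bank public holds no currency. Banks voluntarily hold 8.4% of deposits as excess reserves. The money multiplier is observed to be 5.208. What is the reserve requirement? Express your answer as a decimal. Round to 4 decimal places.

0.1080

Using m = 5.208. Since m = (1 + c)/(c + rr + e), the denominator satisfies c + rr + e = (1 + c)/m = (1 + 0) / 5.208 ≈ 0.192012.
With c = 0 and e = 0.084, the reserve requirement is 0.192012 − 0 − 0.084 = 0.108012.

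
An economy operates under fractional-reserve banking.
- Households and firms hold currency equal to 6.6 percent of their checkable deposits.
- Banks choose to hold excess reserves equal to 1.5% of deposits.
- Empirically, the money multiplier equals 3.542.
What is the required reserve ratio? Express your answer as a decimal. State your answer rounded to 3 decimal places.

0.220

Using m = 3.542. Since m = (1 + c)/(c + rr + e), the denominator satisfies c + rr + e = (1 + c)/m = (1 + 0.066) / 3.542 ≈ 0.300960.
With c = 0.066 and e = 0.015, the required reserve ratio is 0.300960 − 0.066 − 0.015 = 0.21996.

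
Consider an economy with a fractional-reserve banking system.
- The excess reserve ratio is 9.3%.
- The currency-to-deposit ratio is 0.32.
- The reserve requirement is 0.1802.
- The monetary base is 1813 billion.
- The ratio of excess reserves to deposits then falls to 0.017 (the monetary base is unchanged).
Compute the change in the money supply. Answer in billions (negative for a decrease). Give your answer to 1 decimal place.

592.8 billion

Initially m₁ = (1 + 0.32) / (0.1802 + 0.093 + 0.32) ≈ 2.225219, so M₁ = 2.225219 × 1813 ≈ 4034.322 billion.
After the change m₂ = (1 + 0.32) / (0.1802 + 0.017 + 0.32) ≈ 2.552204, so M₂ = 2.552204 × 1813 ≈ 4627.1459 billion.
ΔM = M₂ − M₁ = 4627.1459 − 4034.322 = 592.8239 billion.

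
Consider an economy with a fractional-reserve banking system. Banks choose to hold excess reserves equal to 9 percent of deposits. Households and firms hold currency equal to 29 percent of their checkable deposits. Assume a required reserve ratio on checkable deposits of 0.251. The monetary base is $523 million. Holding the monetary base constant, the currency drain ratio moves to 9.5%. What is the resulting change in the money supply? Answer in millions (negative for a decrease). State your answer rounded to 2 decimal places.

$244.29 million

Initially m₁ = (1 + 0.29) / (0.251 + 0.09 + 0.29) ≈ 2.044374, so M₁ = 2.044374 × 523 ≈ 1069.2076 million.
After the change m₂ = (1 + 0.095) / (0.251 + 0.09 + 0.095) ≈ 2.511468, so M₂ = 2.511468 × 523 ≈ 1313.4978 million.
ΔM = M₂ − M₁ = 1313.4978 − 1069.2076 = 244.2902 million.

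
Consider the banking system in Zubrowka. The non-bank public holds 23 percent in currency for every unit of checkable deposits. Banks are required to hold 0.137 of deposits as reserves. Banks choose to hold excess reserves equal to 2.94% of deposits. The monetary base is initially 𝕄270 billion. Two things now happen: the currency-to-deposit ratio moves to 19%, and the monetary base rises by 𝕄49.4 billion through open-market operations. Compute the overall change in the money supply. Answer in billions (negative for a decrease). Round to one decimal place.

Before: m₁ = (1 + 0.23) / (0.137 + 0.0294 + 0.23) ≈ 3.10293, MB₁ = 270, so M₁ = 3.10293 × 270 = 837.7911 billion.
After: m₂ = (1 + 0.19) / (0.137 + 0.0294 + 0.19) ≈ 3.33895, MB₂ = 270 + 49.4 = 319.4, so M₂ = 3.33895 × 319.4 ≈ 1066.4606 billion.
ΔM = M₂ − M₁ = 1066.4606 − 837.7911 = 228.6695 billion.

𝕄228.7 billion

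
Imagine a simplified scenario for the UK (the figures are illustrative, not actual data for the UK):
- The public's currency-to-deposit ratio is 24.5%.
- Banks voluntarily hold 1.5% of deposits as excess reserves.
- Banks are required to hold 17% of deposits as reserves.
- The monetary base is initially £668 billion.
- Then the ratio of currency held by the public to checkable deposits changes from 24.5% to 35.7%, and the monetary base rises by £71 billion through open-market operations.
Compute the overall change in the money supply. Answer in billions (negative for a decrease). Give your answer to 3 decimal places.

-83.866 billion

Before: m₁ = (1 + 0.245) / (0.17 + 0.015 + 0.245) ≈ 2.8953488, MB₁ = 668, so M₁ = 2.8953488 × 668 ≈ 1934.093 billion.
After: m₂ = (1 + 0.357) / (0.17 + 0.015 + 0.357) ≈ 2.5036900, MB₂ = 668 + 71 = 739, so M₂ = 2.5036900 × 739 ≈ 1850.2269 billion.
ΔM = M₂ − M₁ = 1850.2269 − 1934.093 = -83.8661 billion.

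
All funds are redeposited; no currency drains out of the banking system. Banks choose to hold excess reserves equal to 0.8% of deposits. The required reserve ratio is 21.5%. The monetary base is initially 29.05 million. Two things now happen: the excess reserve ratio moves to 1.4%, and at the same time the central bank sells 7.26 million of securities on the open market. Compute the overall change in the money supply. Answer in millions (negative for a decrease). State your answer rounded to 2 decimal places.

-35.12 million

Before: m₁ = 1 / (0.215 + 0.008) ≈ 4.48430, MB₁ = 29.05, so M₁ = 4.48430 × 29.05 ≈ 130.2689 million.
After: m₂ = 1 / (0.215 + 0.014) ≈ 4.36681, MB₂ = 29.05 − 7.26 = 21.79, so M₂ = 4.36681 × 21.79 ≈ 95.1528 million.
ΔM = M₂ − M₁ = 95.1528 − 130.2689 = -35.1161 million.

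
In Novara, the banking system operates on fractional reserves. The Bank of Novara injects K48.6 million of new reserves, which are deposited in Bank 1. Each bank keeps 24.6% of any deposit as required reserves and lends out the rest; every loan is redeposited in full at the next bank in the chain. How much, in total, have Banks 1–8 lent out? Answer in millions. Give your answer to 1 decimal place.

K133.4 million

Bank i lends (1 − rr)^i of the original deposit: Bank 1 lends 48.6·0.7540 = 36.6444, Bank 2 lends 48.6·0.7540² ≈ 27.6299, and so on.
Summing a geometric series: total = 48.6·[0.7540·(1 − 0.7540^8) / (1 − 0.7540)] ≈ 133.3998 million.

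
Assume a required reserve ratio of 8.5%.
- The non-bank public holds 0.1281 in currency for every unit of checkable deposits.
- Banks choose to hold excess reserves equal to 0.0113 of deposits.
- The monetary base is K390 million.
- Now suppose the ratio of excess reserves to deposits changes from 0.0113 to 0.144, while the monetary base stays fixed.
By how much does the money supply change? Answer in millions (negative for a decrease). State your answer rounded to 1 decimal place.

Initially m₁ = (1 + 0.1281) / (0.085 + 0.0113 + 0.1281) ≈ 5.02718, so M₁ = 5.02718 × 390 = 1960.6002 million.
After the change m₂ = (1 + 0.1281) / (0.085 + 0.144 + 0.1281) ≈ 3.15906, so M₂ = 3.15906 × 390 = 1232.0334 million.
ΔM = M₂ − M₁ = 1232.0334 − 1960.6002 = -728.5668 million.

-728.6 million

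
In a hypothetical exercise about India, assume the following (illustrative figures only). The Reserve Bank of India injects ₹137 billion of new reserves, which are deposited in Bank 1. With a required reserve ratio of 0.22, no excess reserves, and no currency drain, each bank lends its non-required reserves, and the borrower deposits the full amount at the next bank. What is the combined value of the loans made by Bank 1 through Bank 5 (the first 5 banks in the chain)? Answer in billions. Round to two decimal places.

Bank i lends (1 − rr)^i of the original deposit: Bank 1 lends 137·0.7800 = 106.8600, Bank 2 lends 137·0.7800² = 83.3508, and so on.
Summing a geometric series: total = 137·[0.7800·(1 − 0.7800^5) / (1 − 0.7800)] ≈ 345.4893 billion.

₹345.49 billion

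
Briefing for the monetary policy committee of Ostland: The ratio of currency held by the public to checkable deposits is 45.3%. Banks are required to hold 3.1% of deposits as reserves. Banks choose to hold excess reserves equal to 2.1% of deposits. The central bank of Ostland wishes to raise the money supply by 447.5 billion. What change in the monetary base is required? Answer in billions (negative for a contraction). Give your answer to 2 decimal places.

The money multiplier is m = (1 + c) / (rr + e + c) = (1 + 0.453) / (0.031 + 0.021 + 0.453) ≈ 2.877228.
ΔMB = ΔM / m = (+447.5) / 2.877228 ≈ 155.5316 billion.

155.53 billion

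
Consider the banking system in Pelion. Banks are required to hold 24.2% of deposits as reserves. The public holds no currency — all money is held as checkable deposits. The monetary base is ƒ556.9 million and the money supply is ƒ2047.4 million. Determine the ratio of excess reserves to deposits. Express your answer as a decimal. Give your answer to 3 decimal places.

0.030

Using m = M/MB = 2047.4/556.9 ≈ 3.676423. Since m = (1 + c)/(c + rr + e), the denominator satisfies c + rr + e = (1 + c)/m = (1 + 0) / 3.676423 ≈ 0.272004.
With c = 0 and rr = 0.242, the ratio of excess reserves to deposits is 0.272004 − 0 − 0.242 = 0.030004.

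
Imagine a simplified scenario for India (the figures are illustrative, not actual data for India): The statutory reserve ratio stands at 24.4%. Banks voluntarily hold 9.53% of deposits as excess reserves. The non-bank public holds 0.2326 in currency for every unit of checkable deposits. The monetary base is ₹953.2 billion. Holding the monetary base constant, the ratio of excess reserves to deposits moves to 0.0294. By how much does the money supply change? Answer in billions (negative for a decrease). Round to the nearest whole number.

Initially m₁ = (1 + 0.2326) / (0.244 + 0.0953 + 0.2326) ≈ 2.1553, so M₁ = 2.1553 × 953.2 ≈ 2054.432 billion.
After the change m₂ = (1 + 0.2326) / (0.244 + 0.0294 + 0.2326) ≈ 2.4360, so M₂ = 2.4360 × 953.2 = 2321.9952 billion.
ΔM = M₂ − M₁ = 2321.9952 − 2054.432 = 267.5632 billion.

₹268 billion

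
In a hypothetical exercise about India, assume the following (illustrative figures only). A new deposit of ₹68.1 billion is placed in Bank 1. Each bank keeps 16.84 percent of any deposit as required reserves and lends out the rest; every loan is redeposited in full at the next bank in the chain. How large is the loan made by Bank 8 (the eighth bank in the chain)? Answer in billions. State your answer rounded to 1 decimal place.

₹15.6 billion

Each bank lends a fraction (1 − rr) = 0.8316 of the deposit it receives, so Bank 8 receives 68.1·0.8316^7 and lends 68.1·0.8316^8 ≈ 15.5763 billion.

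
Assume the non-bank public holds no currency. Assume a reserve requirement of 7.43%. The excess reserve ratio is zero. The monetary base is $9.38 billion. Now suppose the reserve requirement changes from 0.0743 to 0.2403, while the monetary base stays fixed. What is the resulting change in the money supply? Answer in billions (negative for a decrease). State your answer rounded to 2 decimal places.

Initially m₁ = 1 / (0.0743) ≈ 13.4590, so M₁ = 13.4590 × 9.38 ≈ 126.2454 billion.
After the change m₂ = 1 / (0.2403) ≈ 4.1615, so M₂ = 4.1615 × 9.38 ≈ 39.0349 billion.
ΔM = M₂ − M₁ = 39.0349 − 126.2454 = -87.2105 billion.

-87.21 billion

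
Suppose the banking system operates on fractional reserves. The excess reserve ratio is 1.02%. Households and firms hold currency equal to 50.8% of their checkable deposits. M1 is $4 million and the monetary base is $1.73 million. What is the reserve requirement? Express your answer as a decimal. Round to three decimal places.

0.134

Using m = M/MB = 4/1.73 ≈ 2.312139. Since m = (1 + c)/(c + rr + e), the denominator satisfies c + rr + e = (1 + c)/m = (1 + 0.508) / 2.312139 ≈ 0.652210.
With c = 0.508 and e = 0.0102, the reserve requirement is 0.652210 − 0.508 − 0.0102 = 0.13401.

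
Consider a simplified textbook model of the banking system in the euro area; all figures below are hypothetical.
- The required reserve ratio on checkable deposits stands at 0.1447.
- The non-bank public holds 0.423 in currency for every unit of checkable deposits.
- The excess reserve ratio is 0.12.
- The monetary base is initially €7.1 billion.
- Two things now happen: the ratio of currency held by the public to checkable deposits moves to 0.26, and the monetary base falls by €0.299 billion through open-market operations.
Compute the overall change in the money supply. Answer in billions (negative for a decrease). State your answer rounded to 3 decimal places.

Before: m₁ = (1 + 0.423) / (0.1447 + 0.12 + 0.423) ≈ 2.06922, MB₁ = 7.1, so M₁ = 2.06922 × 7.1 ≈ 14.6915 billion.
After: m₂ = (1 + 0.26) / (0.1447 + 0.12 + 0.26) ≈ 2.40137, MB₂ = 7.1 − 0.299 = 6.801, so M₂ = 2.40137 × 6.801 ≈ 16.3317 billion.
ΔM = M₂ − M₁ = 16.3317 − 14.6915 = 1.6402 billion.

€1.640 billion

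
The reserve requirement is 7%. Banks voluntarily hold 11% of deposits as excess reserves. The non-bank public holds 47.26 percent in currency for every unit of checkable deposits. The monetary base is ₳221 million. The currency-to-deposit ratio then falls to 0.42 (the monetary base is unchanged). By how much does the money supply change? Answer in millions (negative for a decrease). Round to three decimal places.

₳24.344 million

Initially m₁ = (1 + 0.4726) / (0.07 + 0.11 + 0.4726) ≈ 2.2565124, so M₁ = 2.2565124 × 221 ≈ 498.6892 million.
After the change m₂ = (1 + 0.42) / (0.07 + 0.11 + 0.42) ≈ 2.3666667, so M₂ = 2.3666667 × 221 ≈ 523.0333 million.
ΔM = M₂ − M₁ = 523.0333 − 498.6892 = 24.3441 million.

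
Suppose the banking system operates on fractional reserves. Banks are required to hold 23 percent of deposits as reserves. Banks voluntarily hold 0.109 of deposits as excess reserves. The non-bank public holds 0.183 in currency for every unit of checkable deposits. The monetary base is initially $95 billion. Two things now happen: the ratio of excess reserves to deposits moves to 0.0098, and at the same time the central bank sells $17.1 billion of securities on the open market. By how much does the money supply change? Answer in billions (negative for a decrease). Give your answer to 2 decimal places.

Before: m₁ = (1 + 0.183) / (0.23 + 0.109 + 0.183) ≈ 2.26628, MB₁ = 95, so M₁ = 2.26628 × 95 = 215.2966 billion.
After: m₂ = (1 + 0.183) / (0.23 + 0.0098 + 0.183) ≈ 2.79801, MB₂ = 95 − 17.1 = 77.9, so M₂ = 2.79801 × 77.9 ≈ 217.965 billion.
ΔM = M₂ − M₁ = 217.965 − 215.2966 = 2.6684 billion.

$2.67 billion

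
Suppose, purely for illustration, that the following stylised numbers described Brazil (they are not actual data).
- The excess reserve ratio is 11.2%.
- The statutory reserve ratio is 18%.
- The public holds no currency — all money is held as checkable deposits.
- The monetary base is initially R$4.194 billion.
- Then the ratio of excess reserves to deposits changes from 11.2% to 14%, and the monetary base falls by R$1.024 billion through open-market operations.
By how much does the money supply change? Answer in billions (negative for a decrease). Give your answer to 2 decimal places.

-4.46 billion

Before: m₁ = 1 / (0.18 + 0.112) ≈ 3.4247, MB₁ = 4.194, so M₁ = 3.4247 × 4.194 ≈ 14.3632 billion.
After: m₂ = 1 / (0.18 + 0.14) = 3.1250, MB₂ = 4.194 − 1.024 = 3.17, so M₂ = 3.1250 × 3.17 ≈ 9.9062 billion.
ΔM = M₂ − M₁ = 9.9062 − 14.3632 = -4.457 billion.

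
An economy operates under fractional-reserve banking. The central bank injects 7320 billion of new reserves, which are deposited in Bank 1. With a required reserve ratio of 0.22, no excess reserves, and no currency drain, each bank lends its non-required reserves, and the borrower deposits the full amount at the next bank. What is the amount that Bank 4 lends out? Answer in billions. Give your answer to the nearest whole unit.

2710 billion

Each bank lends a fraction (1 − rr) = 0.7800 of the deposit it receives, so Bank 4 receives 7320·0.7800^3 and lends 7320·0.7800^4 ≈ 2709.5021 billion.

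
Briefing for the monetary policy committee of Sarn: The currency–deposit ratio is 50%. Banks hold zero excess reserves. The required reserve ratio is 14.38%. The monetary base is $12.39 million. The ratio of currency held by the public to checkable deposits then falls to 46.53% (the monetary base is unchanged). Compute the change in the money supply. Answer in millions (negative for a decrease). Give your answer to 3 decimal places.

Initially m₁ = (1 + 0.5) / (0.1438 + 0.5) ≈ 2.329916, so M₁ = 2.329916 × 12.39 ≈ 28.8677 million.
After the change m₂ = (1 + 0.4653) / (0.1438 + 0.4653) ≈ 2.405681, so M₂ = 2.405681 × 12.39 ≈ 29.8064 million.
ΔM = M₂ − M₁ = 29.8064 − 28.8677 = 0.9387 million.

$0.939 million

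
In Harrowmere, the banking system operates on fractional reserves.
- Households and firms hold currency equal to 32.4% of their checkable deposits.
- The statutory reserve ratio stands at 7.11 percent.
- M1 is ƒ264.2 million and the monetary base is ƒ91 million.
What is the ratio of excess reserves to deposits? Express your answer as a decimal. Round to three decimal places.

0.061

Using m = M/MB = 264.2/91 ≈ 2.903297. Since m = (1 + c)/(c + rr + e), the denominator satisfies c + rr + e = (1 + c)/m = (1 + 0.324) / 2.903297 ≈ 0.456033.
With c = 0.324 and rr = 0.0711, the ratio of excess reserves to deposits is 0.456033 − 0.324 − 0.0711 = 0.060933.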